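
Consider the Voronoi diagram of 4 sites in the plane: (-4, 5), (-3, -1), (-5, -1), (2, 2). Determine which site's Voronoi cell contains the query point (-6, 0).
Nearest site = (-5, -1)

The Voronoi cell of site s contains exactly those query points closer to s than to any other site. Compute squared distances from q = (-6, 0) to each site:
  (-5 − -6)² + (-1 − 0)² = 2
  (-3 − -6)² + (-1 − 0)² = 10
  (-4 − -6)² + (5 − 0)² = 29
  (2 − -6)² + (2 − 0)² = 68
Minimum is attained by (-5, -1), so q lies in its Voronoi cell.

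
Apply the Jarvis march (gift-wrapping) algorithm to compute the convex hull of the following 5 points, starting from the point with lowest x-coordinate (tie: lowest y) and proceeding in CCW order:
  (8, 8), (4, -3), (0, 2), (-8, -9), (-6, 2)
Hull (CCW) = [(-8, -9), (4, -3), (8, 8), (-6, 2)]

Jarvis march: at each step, from the current hull vertex p, select the next vertex q as the point such that every other point lies strictly to the left of (or on) the directed line p → q. (Equivalently: for every other point r, the cross product (q − p) × (r − p) ≥ 0.)
Starting point (lowest x, tie lowest y): (-8, -9). Wrap until returning to start. Resulting hull: (-8, -9), (4, -3), (8, 8), (-6, 2).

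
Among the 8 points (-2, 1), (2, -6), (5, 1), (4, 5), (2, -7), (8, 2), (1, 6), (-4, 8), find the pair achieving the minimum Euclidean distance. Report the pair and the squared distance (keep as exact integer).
Pair = ((2, -6), (2, -7)); squared distance = 1

Compute all C(8, 2) = 28 pairwise squared distances (x_i − x_j)² + (y_i − y_j)². The minimum is 1, attained by the pair ((2, -6), (2, -7)).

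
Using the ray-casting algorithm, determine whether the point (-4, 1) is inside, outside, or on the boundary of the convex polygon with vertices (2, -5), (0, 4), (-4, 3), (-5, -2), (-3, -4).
The point (-4, 1) lies strictly inside the polygon

Cast a horizontal ray to the right from the query point and count how many polygon edges it crosses (each edge strictly once or zero times, handled with the usual half-open convention). 
Parity of crossings → odd ⇒ inside.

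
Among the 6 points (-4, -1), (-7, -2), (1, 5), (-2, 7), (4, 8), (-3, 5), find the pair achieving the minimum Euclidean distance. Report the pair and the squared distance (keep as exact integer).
Pair = ((-2, 7), (-3, 5)); squared distance = 5

Compute all C(6, 2) = 15 pairwise squared distances (x_i − x_j)² + (y_i − y_j)². The minimum is 5, attained by the pair ((-2, 7), (-3, 5)).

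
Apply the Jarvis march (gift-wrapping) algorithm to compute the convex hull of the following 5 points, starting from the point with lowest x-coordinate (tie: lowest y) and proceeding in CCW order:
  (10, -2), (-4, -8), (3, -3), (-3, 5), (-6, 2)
Hull (CCW) = [(-6, 2), (-4, -8), (10, -2), (-3, 5)]

Jarvis march: at each step, from the current hull vertex p, select the next vertex q as the point such that every other point lies strictly to the left of (or on) the directed line p → q. (Equivalently: for every other point r, the cross product (q − p) × (r − p) ≥ 0.)
Starting point (lowest x, tie lowest y): (-6, 2). Wrap until returning to start. Resulting hull: (-6, 2), (-4, -8), (10, -2), (-3, 5).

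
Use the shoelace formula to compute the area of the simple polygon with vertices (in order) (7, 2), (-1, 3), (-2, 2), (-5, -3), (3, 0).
Area = 29

Shoelace formula: Area = (1/2) |Σ_i (x_i · y_{i+1} − x_{i+1} · y_i)| (indices mod n). Compute each cross term:
  (7)(3) − (-1)(2) = 23
  (-1)(2) − (-2)(3) = 4
  (-2)(-3) − (-5)(2) = 16
  (-5)(0) − (3)(-3) = 9
  (3)(2) − (7)(0) = 6
Sum = 58, so (signed) Area = 58/2 = 29, |Area| = 29.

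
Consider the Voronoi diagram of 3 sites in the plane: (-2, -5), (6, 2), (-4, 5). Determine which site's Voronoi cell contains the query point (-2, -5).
Nearest site = (-2, -5)

The Voronoi cell of site s contains exactly those query points closer to s than to any other site. Compute squared distances from q = (-2, -5) to each site:
  (-2 − -2)² + (-5 − -5)² = 0
  (-4 − -2)² + (5 − -5)² = 104
  (6 − -2)² + (2 − -5)² = 113
Minimum is attained by (-2, -5), so q lies in its Voronoi cell.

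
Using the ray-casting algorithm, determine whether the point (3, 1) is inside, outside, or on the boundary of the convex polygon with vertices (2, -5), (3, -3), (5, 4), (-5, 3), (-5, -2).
The point (3, 1) lies strictly inside the polygon

Cast a horizontal ray to the right from the query point and count how many polygon edges it crosses (each edge strictly once or zero times, handled with the usual half-open convention). 
Parity of crossings → odd ⇒ inside.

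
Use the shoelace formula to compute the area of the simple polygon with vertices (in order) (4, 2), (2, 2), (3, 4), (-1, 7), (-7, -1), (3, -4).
Area = 67

Shoelace formula: Area = (1/2) |Σ_i (x_i · y_{i+1} − x_{i+1} · y_i)| (indices mod n). Compute each cross term:
  (4)(2) − (2)(2) = 4
  (2)(4) − (3)(2) = 2
  (3)(7) − (-1)(4) = 25
  (-1)(-1) − (-7)(7) = 50
  (-7)(-4) − (3)(-1) = 31
  (3)(2) − (4)(-4) = 22
Sum = 134, so (signed) Area = 134/2 = 67, |Area| = 67.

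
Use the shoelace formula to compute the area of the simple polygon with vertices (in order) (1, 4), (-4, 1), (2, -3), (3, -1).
Area = 47/2

Shoelace formula: Area = (1/2) |Σ_i (x_i · y_{i+1} − x_{i+1} · y_i)| (indices mod n). Compute each cross term:
  (1)(1) − (-4)(4) = 17
  (-4)(-3) − (2)(1) = 10
  (2)(-1) − (3)(-3) = 7
  (3)(4) − (1)(-1) = 13
Sum = 47, so (signed) Area = 47/2 = 47/2, |Area| = 47/2.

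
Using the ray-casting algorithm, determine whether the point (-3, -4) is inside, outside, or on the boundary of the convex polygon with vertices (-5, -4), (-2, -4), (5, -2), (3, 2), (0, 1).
The point (-3, -4) lies on the polygon boundary

Boundary check: the query satisfies the collinearity and bounding-box conditions for some polygon edge, so it lies exactly on the boundary.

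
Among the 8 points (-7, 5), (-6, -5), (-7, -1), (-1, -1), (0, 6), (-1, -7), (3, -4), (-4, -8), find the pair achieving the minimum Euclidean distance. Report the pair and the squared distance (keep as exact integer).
Pair = ((-1, -7), (-4, -8)); squared distance = 10

Compute all C(8, 2) = 28 pairwise squared distances (x_i − x_j)² + (y_i − y_j)². The minimum is 10, attained by the pair ((-1, -7), (-4, -8)).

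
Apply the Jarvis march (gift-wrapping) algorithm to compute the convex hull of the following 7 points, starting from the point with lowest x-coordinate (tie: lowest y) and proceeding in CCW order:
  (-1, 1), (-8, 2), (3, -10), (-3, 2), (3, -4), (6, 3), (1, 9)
Hull (CCW) = [(-8, 2), (3, -10), (6, 3), (1, 9)]

Jarvis march: at each step, from the current hull vertex p, select the next vertex q as the point such that every other point lies strictly to the left of (or on) the directed line p → q. (Equivalently: for every other point r, the cross product (q − p) × (r − p) ≥ 0.)
Starting point (lowest x, tie lowest y): (-8, 2). Wrap until returning to start. Resulting hull: (-8, 2), (3, -10), (6, 3), (1, 9).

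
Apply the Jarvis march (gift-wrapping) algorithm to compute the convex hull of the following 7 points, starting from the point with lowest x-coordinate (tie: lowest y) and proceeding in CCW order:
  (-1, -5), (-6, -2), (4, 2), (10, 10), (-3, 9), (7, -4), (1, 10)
Hull (CCW) = [(-6, -2), (-1, -5), (7, -4), (10, 10), (1, 10), (-3, 9)]

Jarvis march: at each step, from the current hull vertex p, select the next vertex q as the point such that every other point lies strictly to the left of (or on) the directed line p → q. (Equivalently: for every other point r, the cross product (q − p) × (r − p) ≥ 0.)
Starting point (lowest x, tie lowest y): (-6, -2). Wrap until returning to start. Resulting hull: (-6, -2), (-1, -5), (7, -4), (10, 10), (1, 10), (-3, 9).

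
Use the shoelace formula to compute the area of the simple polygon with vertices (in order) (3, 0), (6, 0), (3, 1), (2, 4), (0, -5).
Area = 21/2

Shoelace formula: Area = (1/2) |Σ_i (x_i · y_{i+1} − x_{i+1} · y_i)| (indices mod n). Compute each cross term:
  (3)(0) − (6)(0) = 0
  (6)(1) − (3)(0) = 6
  (3)(4) − (2)(1) = 10
  (2)(-5) − (0)(4) = -10
  (0)(0) − (3)(-5) = 15
Sum = 21, so (signed) Area = 21/2 = 21/2, |Area| = 21/2.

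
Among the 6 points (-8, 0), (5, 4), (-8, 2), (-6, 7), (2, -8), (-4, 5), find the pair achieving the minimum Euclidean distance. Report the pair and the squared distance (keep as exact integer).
Pair = ((-8, 0), (-8, 2)); squared distance = 4

Compute all C(6, 2) = 15 pairwise squared distances (x_i − x_j)² + (y_i − y_j)². The minimum is 4, attained by the pair ((-8, 0), (-8, 2)).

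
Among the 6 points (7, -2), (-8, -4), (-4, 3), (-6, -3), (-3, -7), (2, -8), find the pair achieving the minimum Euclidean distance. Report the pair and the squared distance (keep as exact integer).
Pair = ((-8, -4), (-6, -3)); squared distance = 5

Compute all C(6, 2) = 15 pairwise squared distances (x_i − x_j)² + (y_i − y_j)². The minimum is 5, attained by the pair ((-8, -4), (-6, -3)).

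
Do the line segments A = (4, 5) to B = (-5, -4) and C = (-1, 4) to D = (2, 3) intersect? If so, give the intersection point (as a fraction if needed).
Yes; intersection at (2, 3) (t = 2/9 on AB, s = 1 on CD)

Parametrize AB as A + t(B − A) = (4 + -9 t, 5 + -9 t) and CD as C + s(D − C) = (-1 + 3 s, 4 + -1 s). Solve the linear system for (t, s). Determinant = -36 ≠ 0, so a unique intersection of the containing lines exists. Solution: t = 2/9, s = 1 — both in [0, 1], so the segments cross. Intersection point: (2, 3).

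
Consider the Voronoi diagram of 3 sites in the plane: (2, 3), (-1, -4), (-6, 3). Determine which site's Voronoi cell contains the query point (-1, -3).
Nearest site = (-1, -4)

The Voronoi cell of site s contains exactly those query points closer to s than to any other site. Compute squared distances from q = (-1, -3) to each site:
  (-1 − -1)² + (-4 − -3)² = 1
  (2 − -1)² + (3 − -3)² = 45
  (-6 − -1)² + (3 − -3)² = 61
Minimum is attained by (-1, -4), so q lies in its Voronoi cell.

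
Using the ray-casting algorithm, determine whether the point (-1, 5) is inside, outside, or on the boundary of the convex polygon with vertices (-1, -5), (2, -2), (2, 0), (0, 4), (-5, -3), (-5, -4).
The point (-1, 5) lies strictly outside the polygon

Cast a horizontal ray to the right from the query point and count how many polygon edges it crosses (each edge strictly once or zero times, handled with the usual half-open convention). 
Parity of crossings → even ⇒ outside.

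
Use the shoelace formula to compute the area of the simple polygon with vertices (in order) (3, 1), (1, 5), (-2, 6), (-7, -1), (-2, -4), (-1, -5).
Area = 60

Shoelace formula: Area = (1/2) |Σ_i (x_i · y_{i+1} − x_{i+1} · y_i)| (indices mod n). Compute each cross term:
  (3)(5) − (1)(1) = 14
  (1)(6) − (-2)(5) = 16
  (-2)(-1) − (-7)(6) = 44
  (-7)(-4) − (-2)(-1) = 26
  (-2)(-5) − (-1)(-4) = 6
  (-1)(1) − (3)(-5) = 14
Sum = 120, so (signed) Area = 120/2 = 60, |Area| = 60.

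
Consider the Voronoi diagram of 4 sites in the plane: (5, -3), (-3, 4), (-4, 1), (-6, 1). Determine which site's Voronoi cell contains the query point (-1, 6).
Nearest site = (-3, 4)

The Voronoi cell of site s contains exactly those query points closer to s than to any other site. Compute squared distances from q = (-1, 6) to each site:
  (-3 − -1)² + (4 − 6)² = 8
  (-4 − -1)² + (1 − 6)² = 34
  (-6 − -1)² + (1 − 6)² = 50
  (5 − -1)² + (-3 − 6)² = 117
Minimum is attained by (-3, 4), so q lies in its Voronoi cell.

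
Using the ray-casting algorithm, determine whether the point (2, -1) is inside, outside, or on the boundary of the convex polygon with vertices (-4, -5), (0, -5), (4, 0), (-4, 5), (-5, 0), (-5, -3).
The point (2, -1) lies strictly inside the polygon

Cast a horizontal ray to the right from the query point and count how many polygon edges it crosses (each edge strictly once or zero times, handled with the usual half-open convention). 
Parity of crossings → odd ⇒ inside.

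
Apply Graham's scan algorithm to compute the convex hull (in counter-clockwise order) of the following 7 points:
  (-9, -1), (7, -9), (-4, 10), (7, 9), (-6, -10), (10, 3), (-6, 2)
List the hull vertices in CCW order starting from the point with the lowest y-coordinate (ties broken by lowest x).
Hull (CCW) = [(-6, -10), (7, -9), (10, 3), (7, 9), (-4, 10), (-9, -1)]

Graham scan procedure:
  1. Find the pivot p₀ = point with lowest y (tie → lowest x): (-6, -10).
  2. Sort the remaining points by polar angle around p₀.
  3. Walk through sorted points, maintaining a stack; pop the top while the last three entries make a non-left turn (cross product ≤ 0).
  4. Final stack is the convex hull in CCW order: (-6, -10), (7, -9), (10, 3), (7, 9), (-4, 10), (-9, -1).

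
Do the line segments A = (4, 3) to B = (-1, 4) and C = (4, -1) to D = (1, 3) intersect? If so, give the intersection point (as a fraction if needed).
No (intersection of containing lines falls outside at least one segment)

Parametrize and solve: t = 12/17, s = 20/17. At least one of these is outside [0, 1], so the segments do not intersect.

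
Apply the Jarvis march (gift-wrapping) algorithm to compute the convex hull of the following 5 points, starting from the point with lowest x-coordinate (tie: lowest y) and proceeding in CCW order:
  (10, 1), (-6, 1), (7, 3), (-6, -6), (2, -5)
Hull (CCW) = [(-6, -6), (2, -5), (10, 1), (7, 3), (-6, 1)]

Jarvis march: at each step, from the current hull vertex p, select the next vertex q as the point such that every other point lies strictly to the left of (or on) the directed line p → q. (Equivalently: for every other point r, the cross product (q − p) × (r − p) ≥ 0.)
Starting point (lowest x, tie lowest y): (-6, -6). Wrap until returning to start. Resulting hull: (-6, -6), (2, -5), (10, 1), (7, 3), (-6, 1).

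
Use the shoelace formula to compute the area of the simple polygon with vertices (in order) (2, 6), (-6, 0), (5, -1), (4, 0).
Area = 35

Shoelace formula: Area = (1/2) |Σ_i (x_i · y_{i+1} − x_{i+1} · y_i)| (indices mod n). Compute each cross term:
  (2)(0) − (-6)(6) = 36
  (-6)(-1) − (5)(0) = 6
  (5)(0) − (4)(-1) = 4
  (4)(6) − (2)(0) = 24
Sum = 70, so (signed) Area = 70/2 = 35, |Area| = 35.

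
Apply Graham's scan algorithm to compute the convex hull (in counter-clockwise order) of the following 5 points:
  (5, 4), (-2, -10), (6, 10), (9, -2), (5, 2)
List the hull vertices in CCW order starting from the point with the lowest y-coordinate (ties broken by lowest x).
Hull (CCW) = [(-2, -10), (9, -2), (6, 10)]

Graham scan procedure:
  1. Find the pivot p₀ = point with lowest y (tie → lowest x): (-2, -10).
  2. Sort the remaining points by polar angle around p₀.
  3. Walk through sorted points, maintaining a stack; pop the top while the last three entries make a non-left turn (cross product ≤ 0).
  4. Final stack is the convex hull in CCW order: (-2, -10), (9, -2), (6, 10).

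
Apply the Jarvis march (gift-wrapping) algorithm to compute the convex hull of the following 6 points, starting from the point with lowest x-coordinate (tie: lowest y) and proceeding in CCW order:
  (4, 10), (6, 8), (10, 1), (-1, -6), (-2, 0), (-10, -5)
Hull (CCW) = [(-10, -5), (-1, -6), (10, 1), (6, 8), (4, 10)]

Jarvis march: at each step, from the current hull vertex p, select the next vertex q as the point such that every other point lies strictly to the left of (or on) the directed line p → q. (Equivalently: for every other point r, the cross product (q − p) × (r − p) ≥ 0.)
Starting point (lowest x, tie lowest y): (-10, -5). Wrap until returning to start. Resulting hull: (-10, -5), (-1, -6), (10, 1), (6, 8), (4, 10).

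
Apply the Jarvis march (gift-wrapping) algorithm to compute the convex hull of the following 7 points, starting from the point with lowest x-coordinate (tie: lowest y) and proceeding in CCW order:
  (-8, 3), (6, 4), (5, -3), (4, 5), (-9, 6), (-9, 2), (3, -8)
Hull (CCW) = [(-9, 2), (3, -8), (5, -3), (6, 4), (4, 5), (-9, 6)]

Jarvis march: at each step, from the current hull vertex p, select the next vertex q as the point such that every other point lies strictly to the left of (or on) the directed line p → q. (Equivalently: for every other point r, the cross product (q − p) × (r − p) ≥ 0.)
Starting point (lowest x, tie lowest y): (-9, 2). Wrap until returning to start. Resulting hull: (-9, 2), (3, -8), (5, -3), (6, 4), (4, 5), (-9, 6).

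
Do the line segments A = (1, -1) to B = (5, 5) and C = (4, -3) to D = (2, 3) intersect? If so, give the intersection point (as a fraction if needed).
Yes; intersection at (23/9, 4/3) (t = 7/18 on AB, s = 13/18 on CD)

Parametrize AB as A + t(B − A) = (1 + 4 t, -1 + 6 t) and CD as C + s(D − C) = (4 + -2 s, -3 + 6 s). Solve the linear system for (t, s). Determinant = -36 ≠ 0, so a unique intersection of the containing lines exists. Solution: t = 7/18, s = 13/18 — both in [0, 1], so the segments cross. Intersection point: (23/9, 4/3).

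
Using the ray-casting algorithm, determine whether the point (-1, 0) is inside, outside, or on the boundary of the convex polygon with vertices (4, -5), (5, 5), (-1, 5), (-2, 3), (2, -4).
The point (-1, 0) lies strictly outside the polygon

Cast a horizontal ray to the right from the query point and count how many polygon edges it crosses (each edge strictly once or zero times, handled with the usual half-open convention). 
Parity of crossings → even ⇒ outside.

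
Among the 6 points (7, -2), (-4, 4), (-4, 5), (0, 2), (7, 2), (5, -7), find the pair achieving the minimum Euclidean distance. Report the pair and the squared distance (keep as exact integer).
Pair = ((-4, 4), (-4, 5)); squared distance = 1

Compute all C(6, 2) = 15 pairwise squared distances (x_i − x_j)² + (y_i − y_j)². The minimum is 1, attained by the pair ((-4, 4), (-4, 5)).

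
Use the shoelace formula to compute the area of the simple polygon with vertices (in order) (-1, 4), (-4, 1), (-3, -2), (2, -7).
Area = 26

Shoelace formula: Area = (1/2) |Σ_i (x_i · y_{i+1} − x_{i+1} · y_i)| (indices mod n). Compute each cross term:
  (-1)(1) − (-4)(4) = 15
  (-4)(-2) − (-3)(1) = 11
  (-3)(-7) − (2)(-2) = 25
  (2)(4) − (-1)(-7) = 1
Sum = 52, so (signed) Area = 52/2 = 26, |Area| = 26.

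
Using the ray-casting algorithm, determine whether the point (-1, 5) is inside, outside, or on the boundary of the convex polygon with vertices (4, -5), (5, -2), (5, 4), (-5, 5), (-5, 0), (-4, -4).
The point (-1, 5) lies strictly outside the polygon

Cast a horizontal ray to the right from the query point and count how many polygon edges it crosses (each edge strictly once or zero times, handled with the usual half-open convention). 
Parity of crossings → even ⇒ outside.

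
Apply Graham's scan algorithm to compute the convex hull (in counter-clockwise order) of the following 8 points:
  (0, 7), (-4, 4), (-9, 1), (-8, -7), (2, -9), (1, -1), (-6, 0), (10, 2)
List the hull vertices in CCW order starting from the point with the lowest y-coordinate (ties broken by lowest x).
Hull (CCW) = [(2, -9), (10, 2), (0, 7), (-9, 1), (-8, -7)]

Graham scan procedure:
  1. Find the pivot p₀ = point with lowest y (tie → lowest x): (2, -9).
  2. Sort the remaining points by polar angle around p₀.
  3. Walk through sorted points, maintaining a stack; pop the top while the last three entries make a non-left turn (cross product ≤ 0).
  4. Final stack is the convex hull in CCW order: (2, -9), (10, 2), (0, 7), (-9, 1), (-8, -7).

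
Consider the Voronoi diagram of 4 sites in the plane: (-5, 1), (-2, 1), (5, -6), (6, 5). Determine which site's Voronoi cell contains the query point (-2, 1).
Nearest site = (-2, 1)

The Voronoi cell of site s contains exactly those query points closer to s than to any other site. Compute squared distances from q = (-2, 1) to each site:
  (-2 − -2)² + (1 − 1)² = 0
  (-5 − -2)² + (1 − 1)² = 9
  (6 − -2)² + (5 − 1)² = 80
  (5 − -2)² + (-6 − 1)² = 98
Minimum is attained by (-2, 1), so q lies in its Voronoi cell.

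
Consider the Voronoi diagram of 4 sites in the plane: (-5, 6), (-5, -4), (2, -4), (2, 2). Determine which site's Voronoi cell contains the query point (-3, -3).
Nearest site = (-5, -4)

The Voronoi cell of site s contains exactly those query points closer to s than to any other site. Compute squared distances from q = (-3, -3) to each site:
  (-5 − -3)² + (-4 − -3)² = 5
  (2 − -3)² + (-4 − -3)² = 26
  (2 − -3)² + (2 − -3)² = 50
  (-5 − -3)² + (6 − -3)² = 85
Minimum is attained by (-5, -4), so q lies in its Voronoi cell.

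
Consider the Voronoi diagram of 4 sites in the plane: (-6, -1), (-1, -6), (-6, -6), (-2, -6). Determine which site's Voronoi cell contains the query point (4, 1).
Nearest site = (-1, -6)

The Voronoi cell of site s contains exactly those query points closer to s than to any other site. Compute squared distances from q = (4, 1) to each site:
  (-1 − 4)² + (-6 − 1)² = 74
  (-2 − 4)² + (-6 − 1)² = 85
  (-6 − 4)² + (-1 − 1)² = 104
  (-6 − 4)² + (-6 − 1)² = 149
Minimum is attained by (-1, -6), so q lies in its Voronoi cell.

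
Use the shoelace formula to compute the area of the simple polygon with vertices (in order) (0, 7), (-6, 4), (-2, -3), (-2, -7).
Area = 31

Shoelace formula: Area = (1/2) |Σ_i (x_i · y_{i+1} − x_{i+1} · y_i)| (indices mod n). Compute each cross term:
  (0)(4) − (-6)(7) = 42
  (-6)(-3) − (-2)(4) = 26
  (-2)(-7) − (-2)(-3) = 8
  (-2)(7) − (0)(-7) = -14
Sum = 62, so (signed) Area = 62/2 = 31, |Area| = 31.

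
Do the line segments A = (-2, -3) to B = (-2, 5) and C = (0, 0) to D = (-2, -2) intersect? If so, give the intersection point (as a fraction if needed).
Yes; intersection at (-2, -2) (t = 1/8 on AB, s = 1 on CD)

Parametrize AB as A + t(B − A) = (-2 + 0 t, -3 + 8 t) and CD as C + s(D − C) = (0 + -2 s, 0 + -2 s). Solve the linear system for (t, s). Determinant = -16 ≠ 0, so a unique intersection of the containing lines exists. Solution: t = 1/8, s = 1 — both in [0, 1], so the segments cross. Intersection point: (-2, -2).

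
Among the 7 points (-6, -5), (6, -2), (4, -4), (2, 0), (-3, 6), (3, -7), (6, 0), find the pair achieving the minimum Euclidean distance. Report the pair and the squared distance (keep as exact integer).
Pair = ((6, -2), (6, 0)); squared distance = 4

Compute all C(7, 2) = 21 pairwise squared distances (x_i − x_j)² + (y_i − y_j)². The minimum is 4, attained by the pair ((6, -2), (6, 0)).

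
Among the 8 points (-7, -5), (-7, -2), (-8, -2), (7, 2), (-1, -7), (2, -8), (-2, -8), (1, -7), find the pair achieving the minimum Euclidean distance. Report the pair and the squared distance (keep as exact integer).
Pair = ((-7, -2), (-8, -2)); squared distance = 1

Compute all C(8, 2) = 28 pairwise squared distances (x_i − x_j)² + (y_i − y_j)². The minimum is 1, attained by the pair ((-7, -2), (-8, -2)).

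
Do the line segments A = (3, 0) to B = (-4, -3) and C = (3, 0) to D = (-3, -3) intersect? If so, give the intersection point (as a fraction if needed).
Yes; intersection at (3, 0) (t = 0 on AB, s = 0 on CD)

Parametrize AB as A + t(B − A) = (3 + -7 t, 0 + -3 t) and CD as C + s(D − C) = (3 + -6 s, 0 + -3 s). Solve the linear system for (t, s). Determinant = -3 ≠ 0, so a unique intersection of the containing lines exists. Solution: t = 0, s = 0 — both in [0, 1], so the segments cross. Intersection point: (3, 0).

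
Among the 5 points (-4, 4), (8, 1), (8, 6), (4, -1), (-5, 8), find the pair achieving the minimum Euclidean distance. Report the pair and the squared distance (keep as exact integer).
Pair = ((-4, 4), (-5, 8)); squared distance = 17

Compute all C(5, 2) = 10 pairwise squared distances (x_i − x_j)² + (y_i − y_j)². The minimum is 17, attained by the pair ((-4, 4), (-5, 8)).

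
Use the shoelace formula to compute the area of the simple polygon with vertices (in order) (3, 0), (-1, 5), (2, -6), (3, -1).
Area = 15

Shoelace formula: Area = (1/2) |Σ_i (x_i · y_{i+1} − x_{i+1} · y_i)| (indices mod n). Compute each cross term:
  (3)(5) − (-1)(0) = 15
  (-1)(-6) − (2)(5) = -4
  (2)(-1) − (3)(-6) = 16
  (3)(0) − (3)(-1) = 3
Sum = 30, so (signed) Area = 30/2 = 15, |Area| = 15.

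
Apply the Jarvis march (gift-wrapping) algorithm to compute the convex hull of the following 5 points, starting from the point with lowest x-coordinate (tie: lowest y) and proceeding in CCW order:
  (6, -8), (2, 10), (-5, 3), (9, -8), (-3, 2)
Hull (CCW) = [(-5, 3), (6, -8), (9, -8), (2, 10)]

Jarvis march: at each step, from the current hull vertex p, select the next vertex q as the point such that every other point lies strictly to the left of (or on) the directed line p → q. (Equivalently: for every other point r, the cross product (q − p) × (r − p) ≥ 0.)
Starting point (lowest x, tie lowest y): (-5, 3). Wrap until returning to start. Resulting hull: (-5, 3), (6, -8), (9, -8), (2, 10).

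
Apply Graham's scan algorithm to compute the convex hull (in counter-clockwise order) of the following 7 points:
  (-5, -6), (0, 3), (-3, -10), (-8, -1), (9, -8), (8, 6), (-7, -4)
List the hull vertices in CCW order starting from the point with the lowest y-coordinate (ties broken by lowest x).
Hull (CCW) = [(-3, -10), (9, -8), (8, 6), (0, 3), (-8, -1), (-7, -4)]

Graham scan procedure:
  1. Find the pivot p₀ = point with lowest y (tie → lowest x): (-3, -10).
  2. Sort the remaining points by polar angle around p₀.
  3. Walk through sorted points, maintaining a stack; pop the top while the last three entries make a non-left turn (cross product ≤ 0).
  4. Final stack is the convex hull in CCW order: (-3, -10), (9, -8), (8, 6), (0, 3), (-8, -1), (-7, -4).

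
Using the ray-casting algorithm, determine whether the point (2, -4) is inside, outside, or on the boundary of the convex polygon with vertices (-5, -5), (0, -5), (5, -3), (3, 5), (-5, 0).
The point (2, -4) lies strictly inside the polygon

Cast a horizontal ray to the right from the query point and count how many polygon edges it crosses (each edge strictly once or zero times, handled with the usual half-open convention). 
Parity of crossings → odd ⇒ inside.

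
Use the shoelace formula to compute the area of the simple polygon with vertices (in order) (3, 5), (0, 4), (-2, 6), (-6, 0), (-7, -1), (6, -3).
Area = 64

Shoelace formula: Area = (1/2) |Σ_i (x_i · y_{i+1} − x_{i+1} · y_i)| (indices mod n). Compute each cross term:
  (3)(4) − (0)(5) = 12
  (0)(6) − (-2)(4) = 8
  (-2)(0) − (-6)(6) = 36
  (-6)(-1) − (-7)(0) = 6
  (-7)(-3) − (6)(-1) = 27
  (6)(5) − (3)(-3) = 39
Sum = 128, so (signed) Area = 128/2 = 64, |Area| = 64.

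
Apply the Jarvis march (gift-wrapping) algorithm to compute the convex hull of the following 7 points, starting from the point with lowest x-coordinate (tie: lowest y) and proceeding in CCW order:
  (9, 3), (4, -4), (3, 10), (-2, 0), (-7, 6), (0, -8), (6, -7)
Hull (CCW) = [(-7, 6), (0, -8), (6, -7), (9, 3), (3, 10)]

Jarvis march: at each step, from the current hull vertex p, select the next vertex q as the point such that every other point lies strictly to the left of (or on) the directed line p → q. (Equivalently: for every other point r, the cross product (q − p) × (r − p) ≥ 0.)
Starting point (lowest x, tie lowest y): (-7, 6). Wrap until returning to start. Resulting hull: (-7, 6), (0, -8), (6, -7), (9, 3), (3, 10).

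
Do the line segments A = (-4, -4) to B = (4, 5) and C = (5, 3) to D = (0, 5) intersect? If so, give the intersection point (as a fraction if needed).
Yes; intersection at (180/61, 233/61) (t = 53/61 on AB, s = 25/61 on CD)

Parametrize AB as A + t(B − A) = (-4 + 8 t, -4 + 9 t) and CD as C + s(D − C) = (5 + -5 s, 3 + 2 s). Solve the linear system for (t, s). Determinant = -61 ≠ 0, so a unique intersection of the containing lines exists. Solution: t = 53/61, s = 25/61 — both in [0, 1], so the segments cross. Intersection point: (180/61, 233/61).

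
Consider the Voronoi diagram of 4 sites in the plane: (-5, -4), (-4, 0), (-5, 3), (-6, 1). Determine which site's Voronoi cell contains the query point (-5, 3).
Nearest site = (-5, 3)

The Voronoi cell of site s contains exactly those query points closer to s than to any other site. Compute squared distances from q = (-5, 3) to each site:
  (-5 − -5)² + (3 − 3)² = 0
  (-6 − -5)² + (1 − 3)² = 5
  (-4 − -5)² + (0 − 3)² = 10
  (-5 − -5)² + (-4 − 3)² = 49
Minimum is attained by (-5, 3), so q lies in its Voronoi cell.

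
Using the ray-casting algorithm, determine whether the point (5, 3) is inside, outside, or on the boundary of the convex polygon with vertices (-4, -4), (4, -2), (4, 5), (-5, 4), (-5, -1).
The point (5, 3) lies strictly outside the polygon

Cast a horizontal ray to the right from the query point and count how many polygon edges it crosses (each edge strictly once or zero times, handled with the usual half-open convention). 
Parity of crossings → even ⇒ outside.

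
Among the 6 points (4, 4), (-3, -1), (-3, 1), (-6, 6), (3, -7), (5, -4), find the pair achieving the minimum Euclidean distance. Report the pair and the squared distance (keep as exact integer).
Pair = ((-3, -1), (-3, 1)); squared distance = 4

Compute all C(6, 2) = 15 pairwise squared distances (x_i − x_j)² + (y_i − y_j)². The minimum is 4, attained by the pair ((-3, -1), (-3, 1)).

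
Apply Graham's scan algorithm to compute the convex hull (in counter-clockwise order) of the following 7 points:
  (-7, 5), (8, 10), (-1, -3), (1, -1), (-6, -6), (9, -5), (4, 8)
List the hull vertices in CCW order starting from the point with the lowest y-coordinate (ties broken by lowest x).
Hull (CCW) = [(-6, -6), (9, -5), (8, 10), (-7, 5)]

Graham scan procedure:
  1. Find the pivot p₀ = point with lowest y (tie → lowest x): (-6, -6).
  2. Sort the remaining points by polar angle around p₀.
  3. Walk through sorted points, maintaining a stack; pop the top while the last three entries make a non-left turn (cross product ≤ 0).
  4. Final stack is the convex hull in CCW order: (-6, -6), (9, -5), (8, 10), (-7, 5).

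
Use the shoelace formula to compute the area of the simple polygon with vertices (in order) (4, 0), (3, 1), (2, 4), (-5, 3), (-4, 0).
Area = 26

Shoelace formula: Area = (1/2) |Σ_i (x_i · y_{i+1} − x_{i+1} · y_i)| (indices mod n). Compute each cross term:
  (4)(1) − (3)(0) = 4
  (3)(4) − (2)(1) = 10
  (2)(3) − (-5)(4) = 26
  (-5)(0) − (-4)(3) = 12
  (-4)(0) − (4)(0) = 0
Sum = 52, so (signed) Area = 52/2 = 26, |Area| = 26.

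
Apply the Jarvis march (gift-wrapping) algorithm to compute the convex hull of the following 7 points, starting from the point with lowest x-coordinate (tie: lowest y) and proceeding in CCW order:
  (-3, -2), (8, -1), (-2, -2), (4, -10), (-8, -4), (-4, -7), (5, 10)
Hull (CCW) = [(-8, -4), (-4, -7), (4, -10), (8, -1), (5, 10)]

Jarvis march: at each step, from the current hull vertex p, select the next vertex q as the point such that every other point lies strictly to the left of (or on) the directed line p → q. (Equivalently: for every other point r, the cross product (q − p) × (r − p) ≥ 0.)
Starting point (lowest x, tie lowest y): (-8, -4). Wrap until returning to start. Resulting hull: (-8, -4), (-4, -7), (4, -10), (8, -1), (5, 10).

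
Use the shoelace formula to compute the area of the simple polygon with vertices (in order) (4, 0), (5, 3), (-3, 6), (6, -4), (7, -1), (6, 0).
Area = 55/2

Shoelace formula: Area = (1/2) |Σ_i (x_i · y_{i+1} − x_{i+1} · y_i)| (indices mod n). Compute each cross term:
  (4)(3) − (5)(0) = 12
  (5)(6) − (-3)(3) = 39
  (-3)(-4) − (6)(6) = -24
  (6)(-1) − (7)(-4) = 22
  (7)(0) − (6)(-1) = 6
  (6)(0) − (4)(0) = 0
Sum = 55, so (signed) Area = 55/2 = 55/2, |Area| = 55/2.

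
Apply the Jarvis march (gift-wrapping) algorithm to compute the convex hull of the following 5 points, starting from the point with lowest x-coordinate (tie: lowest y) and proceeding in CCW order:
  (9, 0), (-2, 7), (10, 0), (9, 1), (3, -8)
Hull (CCW) = [(-2, 7), (3, -8), (10, 0), (9, 1)]

Jarvis march: at each step, from the current hull vertex p, select the next vertex q as the point such that every other point lies strictly to the left of (or on) the directed line p → q. (Equivalently: for every other point r, the cross product (q − p) × (r − p) ≥ 0.)
Starting point (lowest x, tie lowest y): (-2, 7). Wrap until returning to start. Resulting hull: (-2, 7), (3, -8), (10, 0), (9, 1).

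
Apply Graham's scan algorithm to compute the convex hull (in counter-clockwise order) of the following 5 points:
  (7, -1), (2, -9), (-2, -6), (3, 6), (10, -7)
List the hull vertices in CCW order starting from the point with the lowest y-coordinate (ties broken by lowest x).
Hull (CCW) = [(2, -9), (10, -7), (7, -1), (3, 6), (-2, -6)]

Graham scan procedure:
  1. Find the pivot p₀ = point with lowest y (tie → lowest x): (2, -9).
  2. Sort the remaining points by polar angle around p₀.
  3. Walk through sorted points, maintaining a stack; pop the top while the last three entries make a non-left turn (cross product ≤ 0).
  4. Final stack is the convex hull in CCW order: (2, -9), (10, -7), (7, -1), (3, 6), (-2, -6).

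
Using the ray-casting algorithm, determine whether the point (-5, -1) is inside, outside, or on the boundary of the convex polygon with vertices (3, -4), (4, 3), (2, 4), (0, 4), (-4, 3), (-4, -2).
The point (-5, -1) lies strictly outside the polygon

Cast a horizontal ray to the right from the query point and count how many polygon edges it crosses (each edge strictly once or zero times, handled with the usual half-open convention). 
Parity of crossings → even ⇒ outside.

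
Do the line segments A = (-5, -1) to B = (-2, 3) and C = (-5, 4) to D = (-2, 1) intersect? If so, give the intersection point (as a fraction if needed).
Yes; intersection at (-20/7, 13/7) (t = 5/7 on AB, s = 5/7 on CD)

Parametrize AB as A + t(B − A) = (-5 + 3 t, -1 + 4 t) and CD as C + s(D − C) = (-5 + 3 s, 4 + -3 s). Solve the linear system for (t, s). Determinant = 21 ≠ 0, so a unique intersection of the containing lines exists. Solution: t = 5/7, s = 5/7 — both in [0, 1], so the segments cross. Intersection point: (-20/7, 13/7).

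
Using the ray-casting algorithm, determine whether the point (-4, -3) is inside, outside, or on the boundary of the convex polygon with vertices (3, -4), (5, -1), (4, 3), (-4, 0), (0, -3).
The point (-4, -3) lies strictly outside the polygon

Cast a horizontal ray to the right from the query point and count how many polygon edges it crosses (each edge strictly once or zero times, handled with the usual half-open convention). 
Parity of crossings → even ⇒ outside.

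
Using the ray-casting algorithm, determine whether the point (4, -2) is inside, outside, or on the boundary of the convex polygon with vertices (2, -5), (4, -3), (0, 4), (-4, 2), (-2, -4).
The point (4, -2) lies strictly outside the polygon

Cast a horizontal ray to the right from the query point and count how many polygon edges it crosses (each edge strictly once or zero times, handled with the usual half-open convention). 
Parity of crossings → even ⇒ outside.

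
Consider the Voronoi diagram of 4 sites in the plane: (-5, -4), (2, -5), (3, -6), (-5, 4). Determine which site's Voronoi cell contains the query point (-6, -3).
Nearest site = (-5, -4)

The Voronoi cell of site s contains exactly those query points closer to s than to any other site. Compute squared distances from q = (-6, -3) to each site:
  (-5 − -6)² + (-4 − -3)² = 2
  (-5 − -6)² + (4 − -3)² = 50
  (2 − -6)² + (-5 − -3)² = 68
  (3 − -6)² + (-6 − -3)² = 90
Minimum is attained by (-5, -4), so q lies in its Voronoi cell.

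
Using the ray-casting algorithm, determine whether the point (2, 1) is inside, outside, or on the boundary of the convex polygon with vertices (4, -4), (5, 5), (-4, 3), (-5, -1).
The point (2, 1) lies strictly inside the polygon

Cast a horizontal ray to the right from the query point and count how many polygon edges it crosses (each edge strictly once or zero times, handled with the usual half-open convention). 
Parity of crossings → odd ⇒ inside.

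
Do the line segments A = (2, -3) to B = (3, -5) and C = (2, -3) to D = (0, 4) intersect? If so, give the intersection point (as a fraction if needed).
Yes; intersection at (2, -3) (t = 0 on AB, s = 0 on CD)

Parametrize AB as A + t(B − A) = (2 + 1 t, -3 + -2 t) and CD as C + s(D − C) = (2 + -2 s, -3 + 7 s). Solve the linear system for (t, s). Determinant = -3 ≠ 0, so a unique intersection of the containing lines exists. Solution: t = 0, s = 0 — both in [0, 1], so the segments cross. Intersection point: (2, -3).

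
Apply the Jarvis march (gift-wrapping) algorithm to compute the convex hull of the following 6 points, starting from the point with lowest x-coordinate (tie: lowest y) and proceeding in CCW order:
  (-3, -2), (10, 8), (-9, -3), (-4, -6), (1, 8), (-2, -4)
Hull (CCW) = [(-9, -3), (-4, -6), (10, 8), (1, 8)]

Jarvis march: at each step, from the current hull vertex p, select the next vertex q as the point such that every other point lies strictly to the left of (or on) the directed line p → q. (Equivalently: for every other point r, the cross product (q − p) × (r − p) ≥ 0.)
Starting point (lowest x, tie lowest y): (-9, -3). Wrap until returning to start. Resulting hull: (-9, -3), (-4, -6), (10, 8), (1, 8).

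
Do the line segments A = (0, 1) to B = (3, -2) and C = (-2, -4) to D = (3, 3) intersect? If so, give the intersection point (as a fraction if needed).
Yes; intersection at (11/12, 1/12) (t = 11/36 on AB, s = 7/12 on CD)

Parametrize AB as A + t(B − A) = (0 + 3 t, 1 + -3 t) and CD as C + s(D − C) = (-2 + 5 s, -4 + 7 s). Solve the linear system for (t, s). Determinant = -36 ≠ 0, so a unique intersection of the containing lines exists. Solution: t = 11/36, s = 7/12 — both in [0, 1], so the segments cross. Intersection point: (11/12, 1/12).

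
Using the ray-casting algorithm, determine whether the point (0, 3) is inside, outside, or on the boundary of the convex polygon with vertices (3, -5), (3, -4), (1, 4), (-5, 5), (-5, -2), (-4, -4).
The point (0, 3) lies strictly inside the polygon

Cast a horizontal ray to the right from the query point and count how many polygon edges it crosses (each edge strictly once or zero times, handled with the usual half-open convention). 
Parity of crossings → odd ⇒ inside.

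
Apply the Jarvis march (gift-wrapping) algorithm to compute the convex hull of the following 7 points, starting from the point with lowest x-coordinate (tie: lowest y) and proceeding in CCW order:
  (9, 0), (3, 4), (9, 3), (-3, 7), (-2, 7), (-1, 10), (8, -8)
Hull (CCW) = [(-3, 7), (8, -8), (9, 0), (9, 3), (-1, 10)]

Jarvis march: at each step, from the current hull vertex p, select the next vertex q as the point such that every other point lies strictly to the left of (or on) the directed line p → q. (Equivalently: for every other point r, the cross product (q − p) × (r − p) ≥ 0.)
Starting point (lowest x, tie lowest y): (-3, 7). Wrap until returning to start. Resulting hull: (-3, 7), (8, -8), (9, 0), (9, 3), (-1, 10).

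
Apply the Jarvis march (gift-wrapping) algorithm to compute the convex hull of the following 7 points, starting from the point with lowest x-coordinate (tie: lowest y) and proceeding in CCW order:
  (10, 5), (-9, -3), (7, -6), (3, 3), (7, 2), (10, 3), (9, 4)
Hull (CCW) = [(-9, -3), (7, -6), (10, 3), (10, 5), (3, 3)]

Jarvis march: at each step, from the current hull vertex p, select the next vertex q as the point such that every other point lies strictly to the left of (or on) the directed line p → q. (Equivalently: for every other point r, the cross product (q − p) × (r − p) ≥ 0.)
Starting point (lowest x, tie lowest y): (-9, -3). Wrap until returning to start. Resulting hull: (-9, -3), (7, -6), (10, 3), (10, 5), (3, 3).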